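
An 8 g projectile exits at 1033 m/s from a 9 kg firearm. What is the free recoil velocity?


v_recoil = m_p * v_p / m_gun = 0.008 * 1033 / 9 = 0.9182 m/s

0.9182 m/s


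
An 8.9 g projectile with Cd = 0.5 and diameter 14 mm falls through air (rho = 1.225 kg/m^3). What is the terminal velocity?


A = pi*(d/2)^2 = pi*(14/2000)^2 = 1.53938e-04 m^2
vt = sqrt(2mg/(Cd*rho*A)) = sqrt(2*0.0089*9.81/(0.5 * 1.225 * 1.53938e-04)) = 43.03 m/s

43.03 m/s


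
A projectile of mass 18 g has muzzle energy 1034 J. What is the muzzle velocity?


v = sqrt(2*E/m) = sqrt(2*1034/0.018) = 339 m/s

339 m/s


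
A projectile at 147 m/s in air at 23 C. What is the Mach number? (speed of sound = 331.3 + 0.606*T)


a = 331.3 + 0.606*(23) = 345.238 m/s
M = v/a = 147/345.238 = 0.4258

0.4258


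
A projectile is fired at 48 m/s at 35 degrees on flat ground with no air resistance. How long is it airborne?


T = 2*v0*sin(theta)/g = 2*48*sin(35°)/9.81 = 5.613 s

5.613 s


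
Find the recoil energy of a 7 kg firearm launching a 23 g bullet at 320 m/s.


v_r = m_p*v_p/m_gun = 0.023*320/7 = 1.05143 m/s, E_r = 0.5*m_gun*v_r^2 = 0.5*7*1.05143^2 = 3.869 J

3.869 J


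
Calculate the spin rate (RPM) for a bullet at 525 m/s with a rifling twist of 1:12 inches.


twist_m = 12*0.0254 = 0.3048 m
spin = v/twist = 525/0.3048 = 1722.441 rev/s
RPM = spin*60 = 1722.441*60 ≈ 103346 RPM

103346 RPM


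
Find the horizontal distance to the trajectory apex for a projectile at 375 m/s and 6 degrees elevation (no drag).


R = v0^2*sin(2*theta)/g = 375^2*sin(2*6°)/9.81 = 2980.39 m
apex_dist = R/2 = 2980.39/2 = 1490 m

1490 m


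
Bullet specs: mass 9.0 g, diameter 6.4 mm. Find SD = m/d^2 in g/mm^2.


SD = m/d^2 = 9.0/6.4^2 = 0.2197 g/mm^2

0.2197 g/mm^2


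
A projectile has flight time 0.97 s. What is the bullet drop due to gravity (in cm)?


drop = 0.5*g*t^2 = 0.5*9.81*0.97^2 = 4.61511 m ≈ 461.5 cm

461.5 cm


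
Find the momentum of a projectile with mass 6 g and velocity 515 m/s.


p = m*v = 0.006*515 = 3.09 kg·m/s

3.09 kg·m/s


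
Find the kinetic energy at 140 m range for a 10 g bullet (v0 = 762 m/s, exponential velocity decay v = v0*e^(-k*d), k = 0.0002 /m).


v = v0*exp(-k*d) = 762*exp(-0.0002*140) = 740.96 m/s
E = 0.5*m*v^2 = 0.5*0.01*740.96^2 = 2745 J

2745 J


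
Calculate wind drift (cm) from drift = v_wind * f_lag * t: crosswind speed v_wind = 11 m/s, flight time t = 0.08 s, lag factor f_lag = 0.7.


drift = v_wind * lag * t = 11 * 0.7 * 0.08 = 0.616 m ≈ 61.6 cm

61.6 cm


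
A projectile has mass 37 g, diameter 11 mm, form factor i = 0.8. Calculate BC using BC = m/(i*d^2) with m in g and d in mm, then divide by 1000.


BC = m/(i*d^2*1000) = 37/(0.8 * 11^2 * 1000) = 0.0003822

0.0003822


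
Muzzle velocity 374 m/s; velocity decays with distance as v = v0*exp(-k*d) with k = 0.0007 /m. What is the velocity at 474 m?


v = v0*exp(-k*d) = 374*exp(-0.0007*474) = 268.4 m/s

268.4 m/s


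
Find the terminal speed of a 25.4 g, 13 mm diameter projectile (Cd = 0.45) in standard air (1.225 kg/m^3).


A = pi*(d/2)^2 = pi*(13/2000)^2 = 1.32732e-04 m^2
vt = sqrt(2mg/(Cd*rho*A)) = sqrt(2*0.0254*9.81/(0.45 * 1.225 * 1.32732e-04)) = 82.53 m/s

82.53 m/s


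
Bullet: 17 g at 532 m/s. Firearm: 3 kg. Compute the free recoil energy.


v_r = m_p*v_p/m_gun = 0.017*532/3 = 3.01467 m/s, E_r = 0.5*m_gun*v_r^2 = 0.5*3*3.01467^2 = 13.63 J

13.63 J


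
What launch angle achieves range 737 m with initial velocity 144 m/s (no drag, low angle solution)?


sin(2*theta) = R*g/v0^2 = 737*9.81/144^2 = 0.348668, theta = arcsin(0.348668)/2 = 10.2°

10.2 degrees


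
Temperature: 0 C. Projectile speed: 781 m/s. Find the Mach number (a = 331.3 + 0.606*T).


a = 331.3 + 0.606*(0) = 331.3 m/s
M = v/a = 781/331.3 = 2.357

2.357


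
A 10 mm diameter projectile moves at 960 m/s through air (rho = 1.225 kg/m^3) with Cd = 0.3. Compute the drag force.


A = pi*(d/2)^2 = pi*(10/2000)^2 = 7.85398e-05 m^2
Fd = 0.5*Cd*rho*A*v^2 = 0.5*0.3*1.225*7.85398e-05*960^2 = 13.3 N

13.3 N


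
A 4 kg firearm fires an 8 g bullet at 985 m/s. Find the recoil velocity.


v_recoil = m_p * v_p / m_gun = 0.008 * 985 / 4 = 1.97 m/s

1.97 m/s


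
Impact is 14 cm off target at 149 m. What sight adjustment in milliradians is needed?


1 mrad subtends 1 cm per 10 m of range, so adj = error_cm / (dist_m / 10) = 14 / (149/10) = 0.9396 mrad

0.9396 mrad


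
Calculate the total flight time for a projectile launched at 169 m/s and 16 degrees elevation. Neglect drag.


T = 2*v0*sin(theta)/g = 2*169*sin(16°)/9.81 = 9.497 s

9.497 s


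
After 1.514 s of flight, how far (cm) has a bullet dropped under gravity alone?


drop = 0.5*g*t^2 = 0.5*9.81*1.514^2 = 11.2432 m ≈ 1124 cm

1124 cm


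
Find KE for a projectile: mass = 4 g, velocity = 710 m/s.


E = 0.5*m*v^2 = 0.5*0.004*710^2 = 1008 J

1008 J


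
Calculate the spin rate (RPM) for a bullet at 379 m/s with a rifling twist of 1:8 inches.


twist_m = 8*0.0254 = 0.2032 m
spin = v/twist = 379/0.2032 = 1865.157 rev/s
RPM = spin*60 = 1865.157*60 ≈ 111909 RPM

111909 RPM


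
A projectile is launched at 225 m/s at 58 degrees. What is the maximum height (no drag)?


H = (v0*sin(theta))^2 / (2g) = (225*sin(58°))^2 / (2*9.81) = 1856 m

1856 m


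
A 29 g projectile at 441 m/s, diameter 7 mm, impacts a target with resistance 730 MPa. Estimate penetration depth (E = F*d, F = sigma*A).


A = pi*(d/2)^2 = pi*(7/2)^2 = 38.4845 mm^2
E = 0.5*m*v^2 = 0.5*0.029*441^2 = 2819.97 J
depth = E/(sigma*A) = 2819.97 J / (730 MPa * 38.4845 mm^2) = 2819.97/(730 * 38.4845) m = 0.100377 m ≈ 100.4 mm

100.4 mm


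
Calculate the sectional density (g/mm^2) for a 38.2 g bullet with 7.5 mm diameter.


SD = m/d^2 = 38.2/7.5^2 = 0.6791 g/mm^2

0.6791 g/mm^2


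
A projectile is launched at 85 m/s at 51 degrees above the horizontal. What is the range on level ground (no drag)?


R = v0^2 * sin(2*theta) / g = 85^2 * sin(2*51°) / 9.81 = 720.4 m

720.4 m


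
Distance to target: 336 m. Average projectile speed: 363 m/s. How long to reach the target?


t = d/v = 336/363 = 0.9256 s

0.9256 s


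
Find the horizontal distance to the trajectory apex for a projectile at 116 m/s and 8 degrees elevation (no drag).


R = v0^2*sin(2*theta)/g = 116^2*sin(2*8°)/9.81 = 378.081 m
apex_dist = R/2 = 378.081/2 = 189 m

189 m


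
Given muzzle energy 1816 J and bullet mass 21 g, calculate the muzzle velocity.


v = sqrt(2*E/m) = sqrt(2*1816/0.021) = 415.9 m/s

415.9 m/s


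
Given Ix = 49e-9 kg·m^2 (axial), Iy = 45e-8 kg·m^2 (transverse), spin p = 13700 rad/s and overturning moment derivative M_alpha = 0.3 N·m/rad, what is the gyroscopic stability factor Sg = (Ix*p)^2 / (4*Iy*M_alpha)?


Sg = Ix^2 * p^2 / (4 * Iy * M_alpha) = (49e-9)^2 * 13700^2 / (4 * 45e-8 * 0.3) = 0.8345

0.8345


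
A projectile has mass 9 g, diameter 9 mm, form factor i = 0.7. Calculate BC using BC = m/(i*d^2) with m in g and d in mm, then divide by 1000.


BC = m/(i*d^2*1000) = 9/(0.7 * 9^2 * 1000) = 0.0001587

0.0001587


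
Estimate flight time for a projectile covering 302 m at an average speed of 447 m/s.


t = d/v = 302/447 = 0.6756 s

0.6756 s


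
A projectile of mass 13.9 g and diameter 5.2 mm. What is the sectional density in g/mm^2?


SD = m/d^2 = 13.9/5.2^2 = 0.5141 g/mm^2

0.5141 g/mm^2


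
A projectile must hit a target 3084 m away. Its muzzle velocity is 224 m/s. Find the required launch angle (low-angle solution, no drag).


sin(2*theta) = R*g/v0^2 = 3084*9.81/224^2 = 0.602958, theta = arcsin(0.602958)/2 = 18.54°

18.54 degrees


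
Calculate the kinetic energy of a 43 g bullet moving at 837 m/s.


E = 0.5*m*v^2 = 0.5*0.043*837^2 = 15062 J

15062 J


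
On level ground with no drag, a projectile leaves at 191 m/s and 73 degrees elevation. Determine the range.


R = v0^2 * sin(2*theta) / g = 191^2 * sin(2*73°) / 9.81 = 2080 m

2080 m


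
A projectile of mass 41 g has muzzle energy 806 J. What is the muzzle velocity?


v = sqrt(2*E/m) = sqrt(2*806/0.041) = 198.3 m/s

198.3 m/s


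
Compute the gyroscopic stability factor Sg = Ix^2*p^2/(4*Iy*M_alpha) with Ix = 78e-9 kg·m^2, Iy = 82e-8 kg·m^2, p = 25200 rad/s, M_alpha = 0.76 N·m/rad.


Sg = Ix^2 * p^2 / (4 * Iy * M_alpha) = (78e-9)^2 * 25200^2 / (4 * 82e-8 * 0.76) = 1.55

1.55


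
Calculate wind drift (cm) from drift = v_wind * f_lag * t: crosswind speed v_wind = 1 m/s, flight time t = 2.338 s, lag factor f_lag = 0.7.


drift = v_wind * lag * t = 1 * 0.7 * 2.338 = 1.6366 m ≈ 163.7 cm

163.7 cm


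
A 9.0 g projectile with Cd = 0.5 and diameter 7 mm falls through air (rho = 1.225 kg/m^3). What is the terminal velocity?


A = pi*(d/2)^2 = pi*(7/2000)^2 = 3.84845e-05 m^2
vt = sqrt(2mg/(Cd*rho*A)) = sqrt(2*0.009*9.81/(0.5 * 1.225 * 3.84845e-05)) = 86.55 m/s

86.55 m/s


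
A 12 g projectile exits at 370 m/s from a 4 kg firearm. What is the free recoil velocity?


v_recoil = m_p * v_p / m_gun = 0.012 * 370 / 4 = 1.11 m/s

1.11 m/s


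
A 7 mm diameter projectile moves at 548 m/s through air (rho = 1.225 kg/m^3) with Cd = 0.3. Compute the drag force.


A = pi*(d/2)^2 = pi*(7/2000)^2 = 3.84845e-05 m^2
Fd = 0.5*Cd*rho*A*v^2 = 0.5*0.3*1.225*3.84845e-05*548^2 = 2.124 N

2.124 N


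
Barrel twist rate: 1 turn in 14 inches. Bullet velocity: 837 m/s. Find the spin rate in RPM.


twist_m = 14*0.0254 = 0.3556 m
spin = v/twist = 837/0.3556 = 2353.768 rev/s
RPM = spin*60 = 2353.768*60 ≈ 141226 RPM

141226 RPM


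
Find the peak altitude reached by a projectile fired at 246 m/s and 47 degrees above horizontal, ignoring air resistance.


H = (v0*sin(theta))^2 / (2g) = (246*sin(47°))^2 / (2*9.81) = 1650 m

1650 m


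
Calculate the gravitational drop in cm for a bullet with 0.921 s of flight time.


drop = 0.5*g*t^2 = 0.5*9.81*0.921^2 = 4.16062 m ≈ 416.1 cm

416.1 cm


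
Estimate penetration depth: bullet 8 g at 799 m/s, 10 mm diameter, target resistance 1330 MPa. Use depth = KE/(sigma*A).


A = pi*(d/2)^2 = pi*(10/2)^2 = 78.5398 mm^2
E = 0.5*m*v^2 = 0.5*0.008*799^2 = 2553.6 J
depth = E/(sigma*A) = 2553.6 J / (1330 MPa * 78.5398 mm^2) = 2553.6/(1330 * 78.5398) m = 0.0244462 m ≈ 24.45 mm

24.45 mm


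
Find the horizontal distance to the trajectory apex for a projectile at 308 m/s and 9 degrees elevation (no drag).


R = v0^2*sin(2*theta)/g = 308^2*sin(2*9°)/9.81 = 2988.24 m
apex_dist = R/2 = 2988.24/2 = 1494 m

1494 m


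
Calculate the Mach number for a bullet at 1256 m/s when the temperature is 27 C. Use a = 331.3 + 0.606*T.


a = 331.3 + 0.606*(27) = 347.662 m/s
M = v/a = 1256/347.662 = 3.613

3.613


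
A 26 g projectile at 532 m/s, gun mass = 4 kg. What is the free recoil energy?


v_r = m_p*v_p/m_gun = 0.026*532/4 = 3.458 m/s, E_r = 0.5*m_gun*v_r^2 = 0.5*4*3.458^2 = 23.92 J

23.92 J


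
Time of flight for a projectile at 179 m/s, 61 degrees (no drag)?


T = 2*v0*sin(theta)/g = 2*179*sin(61°)/9.81 = 31.92 s

31.92 s


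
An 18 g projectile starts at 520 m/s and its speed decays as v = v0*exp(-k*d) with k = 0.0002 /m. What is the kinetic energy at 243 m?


v = v0*exp(-k*d) = 520*exp(-0.0002*243) = 495.332 m/s
E = 0.5*m*v^2 = 0.5*0.018*495.332^2 = 2208 J

2208 J


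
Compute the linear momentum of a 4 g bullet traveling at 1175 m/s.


p = m*v = 0.004*1175 = 4.7 kg·m/s

4.7 kg·m/s


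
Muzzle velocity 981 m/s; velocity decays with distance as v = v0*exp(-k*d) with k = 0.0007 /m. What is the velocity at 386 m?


v = v0*exp(-k*d) = 981*exp(-0.0007*386) = 748.7 m/s

748.7 m/s


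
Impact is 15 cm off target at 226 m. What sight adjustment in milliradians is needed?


1 mrad subtends 1 cm per 10 m of range, so adj = error_cm / (dist_m / 10) = 15 / (226/10) = 0.6637 mrad

0.6637 mrad


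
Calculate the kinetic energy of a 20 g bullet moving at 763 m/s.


E = 0.5*m*v^2 = 0.5*0.02*763^2 = 5822 J

5822 J


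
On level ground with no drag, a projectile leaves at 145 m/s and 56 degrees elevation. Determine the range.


R = v0^2 * sin(2*theta) / g = 145^2 * sin(2*56°) / 9.81 = 1987 m

1987 m


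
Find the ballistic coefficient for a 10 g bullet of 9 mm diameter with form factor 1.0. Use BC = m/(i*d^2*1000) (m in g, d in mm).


BC = m/(i*d^2*1000) = 10/(1.0 * 9^2 * 1000) = 0.0001235

0.0001235


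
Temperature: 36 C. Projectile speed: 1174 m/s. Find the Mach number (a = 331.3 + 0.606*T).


a = 331.3 + 0.606*(36) = 353.116 m/s
M = v/a = 1174/353.116 = 3.325

3.325


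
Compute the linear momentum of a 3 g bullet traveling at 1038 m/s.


p = m*v = 0.003*1038 = 3.114 kg·m/s

3.114 kg·m/s


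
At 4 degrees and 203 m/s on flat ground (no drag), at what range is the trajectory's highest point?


R = v0^2*sin(2*theta)/g = 203^2*sin(2*4°)/9.81 = 584.626 m
apex_dist = R/2 = 584.626/2 = 292.3 m

292.3 m


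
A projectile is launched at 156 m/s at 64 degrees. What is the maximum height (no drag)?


H = (v0*sin(theta))^2 / (2g) = (156*sin(64°))^2 / (2*9.81) = 1002 m

1002 m


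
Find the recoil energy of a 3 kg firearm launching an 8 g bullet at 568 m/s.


v_r = m_p*v_p/m_gun = 0.008*568/3 = 1.51467 m/s, E_r = 0.5*m_gun*v_r^2 = 0.5*3*1.51467^2 = 3.441 J

3.441 J


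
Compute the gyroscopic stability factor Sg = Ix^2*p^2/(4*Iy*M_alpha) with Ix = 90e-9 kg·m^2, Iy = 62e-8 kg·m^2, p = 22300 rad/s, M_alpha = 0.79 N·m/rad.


Sg = Ix^2 * p^2 / (4 * Iy * M_alpha) = (90e-9)^2 * 22300^2 / (4 * 62e-8 * 0.79) = 2.056

2.056


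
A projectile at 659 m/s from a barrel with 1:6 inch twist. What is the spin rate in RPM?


twist_m = 6*0.0254 = 0.1524 m
spin = v/twist = 659/0.1524 = 4324.147 rev/s
RPM = spin*60 = 4324.147*60 ≈ 259449 RPM

259449 RPM


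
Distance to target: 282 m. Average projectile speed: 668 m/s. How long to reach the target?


t = d/v = 282/668 = 0.4222 s

0.4222 s


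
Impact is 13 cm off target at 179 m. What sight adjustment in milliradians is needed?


1 mrad subtends 1 cm per 10 m of range, so adj = error_cm / (dist_m / 10) = 13 / (179/10) = 0.7263 mrad

0.7263 mrad


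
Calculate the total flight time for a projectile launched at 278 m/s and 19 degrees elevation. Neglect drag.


T = 2*v0*sin(theta)/g = 2*278*sin(19°)/9.81 = 18.45 s

18.45 s


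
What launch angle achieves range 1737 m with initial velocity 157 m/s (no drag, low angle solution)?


sin(2*theta) = R*g/v0^2 = 1737*9.81/157^2 = 0.691305, theta = arcsin(0.691305)/2 = 21.87°

21.87 degrees


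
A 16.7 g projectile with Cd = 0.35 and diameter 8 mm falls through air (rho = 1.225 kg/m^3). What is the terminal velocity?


A = pi*(d/2)^2 = pi*(8/2000)^2 = 5.02655e-05 m^2
vt = sqrt(2mg/(Cd*rho*A)) = sqrt(2*0.0167*9.81/(0.35 * 1.225 * 5.02655e-05)) = 123.3 m/s

123.3 m/s


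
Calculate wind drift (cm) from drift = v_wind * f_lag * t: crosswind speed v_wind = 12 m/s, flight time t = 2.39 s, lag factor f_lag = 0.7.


drift = v_wind * lag * t = 12 * 0.7 * 2.39 = 20.076 m ≈ 2008 cm

2008 cm


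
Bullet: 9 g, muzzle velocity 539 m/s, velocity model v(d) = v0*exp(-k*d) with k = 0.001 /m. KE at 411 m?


v = v0*exp(-k*d) = 539*exp(-0.001*411) = 357.35 m/s
E = 0.5*m*v^2 = 0.5*0.009*357.35^2 = 574.6 J

574.6 J


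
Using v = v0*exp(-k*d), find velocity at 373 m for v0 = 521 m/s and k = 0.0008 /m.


v = v0*exp(-k*d) = 521*exp(-0.0008*373) = 386.6 m/s

386.6 m/s


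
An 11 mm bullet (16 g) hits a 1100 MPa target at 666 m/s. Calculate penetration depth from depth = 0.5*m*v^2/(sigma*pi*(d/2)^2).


A = pi*(d/2)^2 = pi*(11/2)^2 = 95.0332 mm^2
E = 0.5*m*v^2 = 0.5*0.016*666^2 = 3548.45 J
depth = E/(sigma*A) = 3548.45 J / (1100 MPa * 95.0332 mm^2) = 3548.45/(1100 * 95.0332) m = 0.0339446 m ≈ 33.94 mm

33.94 mm


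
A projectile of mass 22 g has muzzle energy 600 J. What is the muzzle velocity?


v = sqrt(2*E/m) = sqrt(2*600/0.022) = 233.5 m/s

233.5 m/s


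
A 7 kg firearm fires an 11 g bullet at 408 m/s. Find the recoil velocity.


v_recoil = m_p * v_p / m_gun = 0.011 * 408 / 7 = 0.6411 m/s

0.6411 m/s


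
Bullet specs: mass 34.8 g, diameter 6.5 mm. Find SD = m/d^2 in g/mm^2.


SD = m/d^2 = 34.8/6.5^2 = 0.8237 g/mm^2

0.8237 g/mm^2


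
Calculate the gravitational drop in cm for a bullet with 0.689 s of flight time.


drop = 0.5*g*t^2 = 0.5*9.81*0.689^2 = 2.32851 m ≈ 232.9 cm

232.9 cm


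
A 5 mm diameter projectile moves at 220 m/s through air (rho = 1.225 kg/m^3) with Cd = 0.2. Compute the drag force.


A = pi*(d/2)^2 = pi*(5/2000)^2 = 1.96350e-05 m^2
Fd = 0.5*Cd*rho*A*v^2 = 0.5*0.2*1.225*1.96350e-05*220^2 = 0.1164 N

0.1164 N


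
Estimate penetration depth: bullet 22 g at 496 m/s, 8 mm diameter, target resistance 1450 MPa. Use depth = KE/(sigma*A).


A = pi*(d/2)^2 = pi*(8/2)^2 = 50.2655 mm^2
E = 0.5*m*v^2 = 0.5*0.022*496^2 = 2706.18 J
depth = E/(sigma*A) = 2706.18 J / (1450 MPa * 50.2655 mm^2) = 2706.18/(1450 * 50.2655) m = 0.0371294 m ≈ 37.13 mm

37.13 mm


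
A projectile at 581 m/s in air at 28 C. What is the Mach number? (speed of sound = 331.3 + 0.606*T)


a = 331.3 + 0.606*(28) = 348.268 m/s
M = v/a = 581/348.268 = 1.668

1.668


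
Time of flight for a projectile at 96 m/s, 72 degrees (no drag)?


T = 2*v0*sin(theta)/g = 2*96*sin(72°)/9.81 = 18.61 s

18.61 s


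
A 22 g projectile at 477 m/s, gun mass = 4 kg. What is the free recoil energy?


v_r = m_p*v_p/m_gun = 0.022*477/4 = 2.6235 m/s, E_r = 0.5*m_gun*v_r^2 = 0.5*4*2.6235^2 = 13.77 J

13.77 J


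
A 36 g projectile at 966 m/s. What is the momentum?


p = m*v = 0.036*966 = 34.78 kg·m/s

34.78 kg·m/s


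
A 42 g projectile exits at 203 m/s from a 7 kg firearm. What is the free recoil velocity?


v_recoil = m_p * v_p / m_gun = 0.042 * 203 / 7 = 1.218 m/s

1.218 m/s


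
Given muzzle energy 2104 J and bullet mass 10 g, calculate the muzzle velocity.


v = sqrt(2*E/m) = sqrt(2*2104/0.01) = 648.7 m/s

648.7 m/s


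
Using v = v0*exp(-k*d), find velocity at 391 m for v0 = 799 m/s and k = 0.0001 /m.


v = v0*exp(-k*d) = 799*exp(-0.0001*391) = 768.4 m/s

768.4 m/s


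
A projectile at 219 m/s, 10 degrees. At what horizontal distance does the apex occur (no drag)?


R = v0^2*sin(2*theta)/g = 219^2*sin(2*10°)/9.81 = 1672.13 m
apex_dist = R/2 = 1672.13/2 = 836.1 m

836.1 m


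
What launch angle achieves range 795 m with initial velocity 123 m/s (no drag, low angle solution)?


sin(2*theta) = R*g/v0^2 = 795*9.81/123^2 = 0.515497, theta = arcsin(0.515497)/2 = 15.52°

15.52 degrees


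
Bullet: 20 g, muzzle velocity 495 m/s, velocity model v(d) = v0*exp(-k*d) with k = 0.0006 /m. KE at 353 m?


v = v0*exp(-k*d) = 495*exp(-0.0006*353) = 400.518 m/s
E = 0.5*m*v^2 = 0.5*0.02*400.518^2 = 1604 J

1604 J


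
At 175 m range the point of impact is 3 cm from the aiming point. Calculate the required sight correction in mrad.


1 mrad subtends 1 cm per 10 m of range, so adj = error_cm / (dist_m / 10) = 3 / (175/10) = 0.1714 mrad

0.1714 mrad


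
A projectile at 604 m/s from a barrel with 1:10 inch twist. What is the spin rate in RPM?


twist_m = 10*0.0254 = 0.254 m
spin = v/twist = 604/0.254 = 2377.953 rev/s
RPM = spin*60 = 2377.953*60 ≈ 142677 RPM

142677 RPM


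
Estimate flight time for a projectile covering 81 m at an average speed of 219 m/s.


t = d/v = 81/219 = 0.3699 s

0.3699 s


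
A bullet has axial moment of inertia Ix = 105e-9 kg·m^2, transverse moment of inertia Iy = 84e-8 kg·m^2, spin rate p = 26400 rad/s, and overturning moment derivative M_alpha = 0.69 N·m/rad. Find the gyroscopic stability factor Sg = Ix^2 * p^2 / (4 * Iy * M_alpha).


Sg = Ix^2 * p^2 / (4 * Iy * M_alpha) = (105e-9)^2 * 26400^2 / (4 * 84e-8 * 0.69) = 3.314

3.314


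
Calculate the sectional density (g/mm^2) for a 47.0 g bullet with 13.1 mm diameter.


SD = m/d^2 = 47.0/13.1^2 = 0.2739 g/mm^2

0.2739 g/mm^2


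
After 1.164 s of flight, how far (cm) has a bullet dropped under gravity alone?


drop = 0.5*g*t^2 = 0.5*9.81*1.164^2 = 6.64576 m ≈ 664.6 cm

664.6 cm


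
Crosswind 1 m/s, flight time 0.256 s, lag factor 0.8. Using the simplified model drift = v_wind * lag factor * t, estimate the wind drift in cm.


drift = v_wind * lag * t = 1 * 0.8 * 0.256 = 0.2048 m ≈ 20.48 cm

20.48 cm


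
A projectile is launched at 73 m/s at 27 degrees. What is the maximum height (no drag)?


H = (v0*sin(theta))^2 / (2g) = (73*sin(27°))^2 / (2*9.81) = 55.98 m

55.98 m


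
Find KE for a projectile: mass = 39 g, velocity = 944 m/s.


E = 0.5*m*v^2 = 0.5*0.039*944^2 = 17377 J

17377 J


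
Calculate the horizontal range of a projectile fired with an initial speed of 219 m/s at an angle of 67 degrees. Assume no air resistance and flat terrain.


R = v0^2 * sin(2*theta) / g = 219^2 * sin(2*67°) / 9.81 = 3517 m

3517 m


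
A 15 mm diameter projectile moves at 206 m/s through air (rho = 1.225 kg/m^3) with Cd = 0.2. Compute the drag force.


A = pi*(d/2)^2 = pi*(15/2000)^2 = 1.76715e-04 m^2
Fd = 0.5*Cd*rho*A*v^2 = 0.5*0.2*1.225*1.76715e-04*206^2 = 0.9186 N

0.9186 N


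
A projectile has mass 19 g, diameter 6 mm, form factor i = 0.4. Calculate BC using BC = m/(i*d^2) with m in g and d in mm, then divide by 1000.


BC = m/(i*d^2*1000) = 19/(0.4 * 6^2 * 1000) = 0.001319

0.001319


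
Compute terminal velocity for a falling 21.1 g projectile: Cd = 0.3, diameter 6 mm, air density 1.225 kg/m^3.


A = pi*(d/2)^2 = pi*(6/2000)^2 = 2.82743e-05 m^2
vt = sqrt(2mg/(Cd*rho*A)) = sqrt(2*0.0211*9.81/(0.3 * 1.225 * 2.82743e-05)) = 199.6 m/s

199.6 m/s


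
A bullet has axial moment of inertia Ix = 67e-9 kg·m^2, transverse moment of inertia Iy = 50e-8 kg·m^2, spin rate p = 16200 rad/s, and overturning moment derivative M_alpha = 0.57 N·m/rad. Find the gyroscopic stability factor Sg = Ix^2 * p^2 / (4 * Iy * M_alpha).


Sg = Ix^2 * p^2 / (4 * Iy * M_alpha) = (67e-9)^2 * 16200^2 / (4 * 50e-8 * 0.57) = 1.033

1.033


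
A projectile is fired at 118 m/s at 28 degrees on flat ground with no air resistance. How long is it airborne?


T = 2*v0*sin(theta)/g = 2*118*sin(28°)/9.81 = 11.29 s

11.29 s


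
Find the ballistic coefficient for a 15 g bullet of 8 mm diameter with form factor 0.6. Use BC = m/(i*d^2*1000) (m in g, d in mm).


BC = m/(i*d^2*1000) = 15/(0.6 * 8^2 * 1000) = 0.0003906

0.0003906


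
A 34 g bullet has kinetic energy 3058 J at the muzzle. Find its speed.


v = sqrt(2*E/m) = sqrt(2*3058/0.034) = 424.1 m/s

424.1 m/s


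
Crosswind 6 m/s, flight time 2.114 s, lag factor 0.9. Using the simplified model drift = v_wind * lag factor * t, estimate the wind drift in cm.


drift = v_wind * lag * t = 6 * 0.9 * 2.114 = 11.4156 m ≈ 1142 cm

1142 cm


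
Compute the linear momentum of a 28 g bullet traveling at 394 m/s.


p = m*v = 0.028*394 = 11.03 kg·m/s

11.03 kg·m/s


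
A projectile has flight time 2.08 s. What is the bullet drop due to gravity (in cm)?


drop = 0.5*g*t^2 = 0.5*9.81*2.08^2 = 21.221 m ≈ 2122 cm

2122 cm


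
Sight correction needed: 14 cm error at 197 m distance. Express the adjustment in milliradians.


1 mrad subtends 1 cm per 10 m of range, so adj = error_cm / (dist_m / 10) = 14 / (197/10) = 0.7107 mrad

0.7107 mrad


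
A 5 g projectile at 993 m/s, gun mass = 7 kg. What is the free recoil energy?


v_r = m_p*v_p/m_gun = 0.005*993/7 = 0.709286 m/s, E_r = 0.5*m_gun*v_r^2 = 0.5*7*0.709286^2 = 1.761 J

1.761 J


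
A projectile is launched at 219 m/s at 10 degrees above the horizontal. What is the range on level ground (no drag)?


R = v0^2 * sin(2*theta) / g = 219^2 * sin(2*10°) / 9.81 = 1672 m

1672 m


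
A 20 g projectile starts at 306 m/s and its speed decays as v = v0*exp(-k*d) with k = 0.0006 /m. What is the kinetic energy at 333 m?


v = v0*exp(-k*d) = 306*exp(-0.0006*333) = 250.582 m/s
E = 0.5*m*v^2 = 0.5*0.02*250.582^2 = 627.9 J

627.9 J


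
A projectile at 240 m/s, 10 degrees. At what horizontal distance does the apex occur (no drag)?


R = v0^2*sin(2*theta)/g = 240^2*sin(2*10°)/9.81 = 2008.19 m
apex_dist = R/2 = 2008.19/2 = 1004 m

1004 m


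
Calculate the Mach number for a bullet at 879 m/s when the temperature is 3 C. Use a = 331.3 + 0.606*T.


a = 331.3 + 0.606*(3) = 333.118 m/s
M = v/a = 879/333.118 = 2.639

2.639


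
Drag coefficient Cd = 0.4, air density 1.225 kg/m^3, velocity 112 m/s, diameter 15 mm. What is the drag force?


A = pi*(d/2)^2 = pi*(15/2000)^2 = 1.76715e-04 m^2
Fd = 0.5*Cd*rho*A*v^2 = 0.5*0.4*1.225*1.76715e-04*112^2 = 0.5431 N

0.5431 N


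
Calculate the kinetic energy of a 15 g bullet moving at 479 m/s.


E = 0.5*m*v^2 = 0.5*0.015*479^2 = 1721 J

1721 J


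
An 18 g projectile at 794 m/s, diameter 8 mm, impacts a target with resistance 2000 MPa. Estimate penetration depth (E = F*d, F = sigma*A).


A = pi*(d/2)^2 = pi*(8/2)^2 = 50.2655 mm^2
E = 0.5*m*v^2 = 0.5*0.018*794^2 = 5673.92 J
depth = E/(sigma*A) = 5673.92 J / (2000 MPa * 50.2655 mm^2) = 5673.92/(2000 * 50.2655) m = 0.0564396 m ≈ 56.44 mm

56.44 mm


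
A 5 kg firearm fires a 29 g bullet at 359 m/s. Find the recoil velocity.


v_recoil = m_p * v_p / m_gun = 0.029 * 359 / 5 = 2.082 m/s

2.082 m/s


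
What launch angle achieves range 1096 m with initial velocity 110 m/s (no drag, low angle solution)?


sin(2*theta) = R*g/v0^2 = 1096*9.81/110^2 = 0.888575, theta = arcsin(0.888575)/2 = 31.35°

31.35 degrees


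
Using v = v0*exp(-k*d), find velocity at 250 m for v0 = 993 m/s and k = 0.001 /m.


v = v0*exp(-k*d) = 993*exp(-0.001*250) = 773.3 m/s

773.3 m/s


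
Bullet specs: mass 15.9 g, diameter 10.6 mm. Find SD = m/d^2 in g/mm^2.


SD = m/d^2 = 15.9/10.6^2 = 0.1415 g/mm^2

0.1415 g/mm^2


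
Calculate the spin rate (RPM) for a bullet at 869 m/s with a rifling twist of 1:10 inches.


twist_m = 10*0.0254 = 0.254 m
spin = v/twist = 869/0.254 = 3421.26 rev/s
RPM = spin*60 = 3421.26*60 ≈ 205276 RPM

205276 RPM


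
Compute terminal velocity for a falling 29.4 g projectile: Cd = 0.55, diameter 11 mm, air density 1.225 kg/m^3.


A = pi*(d/2)^2 = pi*(11/2000)^2 = 9.50332e-05 m^2
vt = sqrt(2mg/(Cd*rho*A)) = sqrt(2*0.0294*9.81/(0.55 * 1.225 * 9.50332e-05)) = 94.92 m/s

94.92 m/s


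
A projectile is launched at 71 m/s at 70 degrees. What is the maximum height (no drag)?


H = (v0*sin(theta))^2 / (2g) = (71*sin(70°))^2 / (2*9.81) = 226.9 m

226.9 m


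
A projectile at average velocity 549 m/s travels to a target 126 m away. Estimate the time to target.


t = d/v = 126/549 = 0.2295 s

0.2295 s


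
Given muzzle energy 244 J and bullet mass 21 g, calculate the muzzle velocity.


v = sqrt(2*E/m) = sqrt(2*244/0.021) = 152.4 m/s

152.4 m/s


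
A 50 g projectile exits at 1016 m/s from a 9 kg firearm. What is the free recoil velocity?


v_recoil = m_p * v_p / m_gun = 0.05 * 1016 / 9 = 5.644 m/s

5.644 m/s


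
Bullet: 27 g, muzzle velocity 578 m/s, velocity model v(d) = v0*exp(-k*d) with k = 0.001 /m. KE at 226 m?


v = v0*exp(-k*d) = 578*exp(-0.001*226) = 461.081 m/s
E = 0.5*m*v^2 = 0.5*0.027*461.081^2 = 2870 J

2870 J


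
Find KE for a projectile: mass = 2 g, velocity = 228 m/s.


E = 0.5*m*v^2 = 0.5*0.002*228^2 = 51.98 J

51.98 J


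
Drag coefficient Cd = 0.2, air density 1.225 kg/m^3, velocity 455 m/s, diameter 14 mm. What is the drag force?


A = pi*(d/2)^2 = pi*(14/2000)^2 = 1.53938e-04 m^2
Fd = 0.5*Cd*rho*A*v^2 = 0.5*0.2*1.225*1.53938e-04*455^2 = 3.904 N

3.904 N


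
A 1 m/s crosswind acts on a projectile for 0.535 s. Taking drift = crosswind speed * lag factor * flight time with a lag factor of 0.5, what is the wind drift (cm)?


drift = v_wind * lag * t = 1 * 0.5 * 0.535 = 0.2675 m ≈ 26.75 cm

26.75 cm


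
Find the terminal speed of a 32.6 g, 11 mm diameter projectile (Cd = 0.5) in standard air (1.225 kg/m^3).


A = pi*(d/2)^2 = pi*(11/2000)^2 = 9.50332e-05 m^2
vt = sqrt(2mg/(Cd*rho*A)) = sqrt(2*0.0326*9.81/(0.5 * 1.225 * 9.50332e-05)) = 104.8 m/s

104.8 m/s


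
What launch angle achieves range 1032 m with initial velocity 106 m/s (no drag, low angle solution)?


sin(2*theta) = R*g/v0^2 = 1032*9.81/106^2 = 0.901025, theta = arcsin(0.901025)/2 = 32.15°

32.15 degrees


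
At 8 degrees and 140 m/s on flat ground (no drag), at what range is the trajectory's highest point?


R = v0^2*sin(2*theta)/g = 140^2*sin(2*8°)/9.81 = 550.713 m
apex_dist = R/2 = 550.713/2 = 275.4 m

275.4 m


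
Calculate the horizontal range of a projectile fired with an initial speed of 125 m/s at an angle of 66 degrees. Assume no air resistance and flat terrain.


R = v0^2 * sin(2*theta) / g = 125^2 * sin(2*66°) / 9.81 = 1184 m

1184 m


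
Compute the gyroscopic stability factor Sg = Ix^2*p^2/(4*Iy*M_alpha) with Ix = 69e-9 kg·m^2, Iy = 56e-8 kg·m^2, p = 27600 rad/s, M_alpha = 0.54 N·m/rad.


Sg = Ix^2 * p^2 / (4 * Iy * M_alpha) = (69e-9)^2 * 27600^2 / (4 * 56e-8 * 0.54) = 2.998

2.998


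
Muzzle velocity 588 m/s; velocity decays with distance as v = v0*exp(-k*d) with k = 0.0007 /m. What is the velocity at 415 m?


v = v0*exp(-k*d) = 588*exp(-0.0007*415) = 439.8 m/s

439.8 m/s


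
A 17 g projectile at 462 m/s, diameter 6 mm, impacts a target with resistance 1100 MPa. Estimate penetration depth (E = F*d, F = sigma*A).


A = pi*(d/2)^2 = pi*(6/2)^2 = 28.2743 mm^2
E = 0.5*m*v^2 = 0.5*0.017*462^2 = 1814.27 J
depth = E/(sigma*A) = 1814.27 J / (1100 MPa * 28.2743 mm^2) = 1814.27/(1100 * 28.2743) m = 0.0583335 m ≈ 58.33 mm

58.33 mm


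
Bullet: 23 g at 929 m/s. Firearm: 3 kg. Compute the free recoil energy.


v_r = m_p*v_p/m_gun = 0.023*929/3 = 7.12233 m/s, E_r = 0.5*m_gun*v_r^2 = 0.5*3*7.12233^2 = 76.09 J

76.09 J


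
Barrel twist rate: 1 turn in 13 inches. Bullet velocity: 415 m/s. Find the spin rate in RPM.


twist_m = 13*0.0254 = 0.3302 m
spin = v/twist = 415/0.3302 = 1256.814 rev/s
RPM = spin*60 = 1256.814*60 ≈ 75409 RPM

75409 RPM


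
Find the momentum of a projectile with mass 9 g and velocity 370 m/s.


p = m*v = 0.009*370 = 3.33 kg·m/s

3.33 kg·m/s


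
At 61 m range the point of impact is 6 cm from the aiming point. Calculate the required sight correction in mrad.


1 mrad subtends 1 cm per 10 m of range, so adj = error_cm / (dist_m / 10) = 6 / (61/10) = 0.9836 mrad

0.9836 mrad


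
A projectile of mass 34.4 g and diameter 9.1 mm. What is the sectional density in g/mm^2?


SD = m/d^2 = 34.4/9.1^2 = 0.4154 g/mm^2

0.4154 g/mm^2


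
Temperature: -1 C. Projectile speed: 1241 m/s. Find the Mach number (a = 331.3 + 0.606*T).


a = 331.3 + 0.606*(-1) = 330.694 m/s
M = v/a = 1241/330.694 = 3.753

3.753


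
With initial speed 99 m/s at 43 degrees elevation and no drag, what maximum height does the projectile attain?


H = (v0*sin(theta))^2 / (2g) = (99*sin(43°))^2 / (2*9.81) = 232.3 m

232.3 m


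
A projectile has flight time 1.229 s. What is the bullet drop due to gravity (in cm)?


drop = 0.5*g*t^2 = 0.5*9.81*1.229^2 = 7.40871 m ≈ 740.9 cm

740.9 cm


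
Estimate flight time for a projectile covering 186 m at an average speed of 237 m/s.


t = d/v = 186/237 = 0.7848 s

0.7848 s


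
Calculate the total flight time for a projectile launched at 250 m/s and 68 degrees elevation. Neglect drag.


T = 2*v0*sin(theta)/g = 2*250*sin(68°)/9.81 = 47.26 s

47.26 s


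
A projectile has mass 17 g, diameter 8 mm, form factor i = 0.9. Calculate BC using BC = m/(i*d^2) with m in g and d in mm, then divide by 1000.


BC = m/(i*d^2*1000) = 17/(0.9 * 8^2 * 1000) = 0.0002951

0.0002951


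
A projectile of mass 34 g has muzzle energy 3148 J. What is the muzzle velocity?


v = sqrt(2*E/m) = sqrt(2*3148/0.034) = 430.3 m/s

430.3 m/s


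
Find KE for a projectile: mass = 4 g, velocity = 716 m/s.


E = 0.5*m*v^2 = 0.5*0.004*716^2 = 1025 J

1025 J


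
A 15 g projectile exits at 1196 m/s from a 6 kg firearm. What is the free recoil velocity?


v_recoil = m_p * v_p / m_gun = 0.015 * 1196 / 6 = 2.99 m/s

2.99 m/s


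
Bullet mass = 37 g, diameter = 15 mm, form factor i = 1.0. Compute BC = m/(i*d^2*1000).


BC = m/(i*d^2*1000) = 37/(1.0 * 15^2 * 1000) = 0.0001644

0.0001644


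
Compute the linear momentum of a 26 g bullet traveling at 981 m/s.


p = m*v = 0.026*981 = 25.51 kg·m/s

25.51 kg·m/s


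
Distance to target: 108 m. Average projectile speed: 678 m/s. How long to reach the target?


t = d/v = 108/678 = 0.1593 s

0.1593 s


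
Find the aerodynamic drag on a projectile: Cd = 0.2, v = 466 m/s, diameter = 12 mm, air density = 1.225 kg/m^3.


A = pi*(d/2)^2 = pi*(12/2000)^2 = 1.13097e-04 m^2
Fd = 0.5*Cd*rho*A*v^2 = 0.5*0.2*1.225*1.13097e-04*466^2 = 3.009 N

3.009 N


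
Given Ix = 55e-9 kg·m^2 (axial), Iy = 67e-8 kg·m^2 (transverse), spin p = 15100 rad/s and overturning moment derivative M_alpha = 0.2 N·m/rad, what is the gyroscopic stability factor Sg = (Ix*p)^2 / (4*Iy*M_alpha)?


Sg = Ix^2 * p^2 / (4 * Iy * M_alpha) = (55e-9)^2 * 15100^2 / (4 * 67e-8 * 0.2) = 1.287

1.287


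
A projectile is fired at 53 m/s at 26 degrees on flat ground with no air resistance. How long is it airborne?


T = 2*v0*sin(theta)/g = 2*53*sin(26°)/9.81 = 4.737 s

4.737 s


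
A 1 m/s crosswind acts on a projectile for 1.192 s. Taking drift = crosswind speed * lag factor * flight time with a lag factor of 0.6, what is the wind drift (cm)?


drift = v_wind * lag * t = 1 * 0.6 * 1.192 = 0.7152 m ≈ 71.52 cm

71.52 cm


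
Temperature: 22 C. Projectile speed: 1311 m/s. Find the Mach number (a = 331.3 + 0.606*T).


a = 331.3 + 0.606*(22) = 344.632 m/s
M = v/a = 1311/344.632 = 3.804

3.804


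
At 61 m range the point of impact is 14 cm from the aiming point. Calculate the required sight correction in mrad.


1 mrad subtends 1 cm per 10 m of range, so adj = error_cm / (dist_m / 10) = 14 / (61/10) = 2.295 mrad

2.295 mrad


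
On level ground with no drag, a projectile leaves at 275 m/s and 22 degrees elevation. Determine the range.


R = v0^2 * sin(2*theta) / g = 275^2 * sin(2*22°) / 9.81 = 5355 m

5355 m


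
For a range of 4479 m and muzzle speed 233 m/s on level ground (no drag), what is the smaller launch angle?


sin(2*theta) = R*g/v0^2 = 4479*9.81/233^2 = 0.809353, theta = arcsin(0.809353)/2 = 27.02°

27.02 degrees


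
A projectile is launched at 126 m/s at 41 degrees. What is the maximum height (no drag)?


H = (v0*sin(theta))^2 / (2g) = (126*sin(41°))^2 / (2*9.81) = 348.3 m

348.3 m


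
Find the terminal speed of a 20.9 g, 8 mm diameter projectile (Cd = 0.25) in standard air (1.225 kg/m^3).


A = pi*(d/2)^2 = pi*(8/2000)^2 = 5.02655e-05 m^2
vt = sqrt(2mg/(Cd*rho*A)) = sqrt(2*0.0209*9.81/(0.25 * 1.225 * 5.02655e-05)) = 163.2 m/s

163.2 m/s


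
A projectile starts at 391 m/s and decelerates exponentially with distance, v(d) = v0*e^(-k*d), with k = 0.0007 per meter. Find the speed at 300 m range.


v = v0*exp(-k*d) = 391*exp(-0.0007*300) = 316.9 m/s

316.9 m/s


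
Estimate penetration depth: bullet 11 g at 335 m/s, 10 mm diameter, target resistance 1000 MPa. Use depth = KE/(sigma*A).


A = pi*(d/2)^2 = pi*(10/2)^2 = 78.5398 mm^2
E = 0.5*m*v^2 = 0.5*0.011*335^2 = 617.237 J
depth = E/(sigma*A) = 617.237 J / (1000 MPa * 78.5398 mm^2) = 617.237/(1000 * 78.5398) m = 0.00785891 m ≈ 7.859 mm

7.859 mm


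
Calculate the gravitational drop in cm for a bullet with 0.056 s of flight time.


drop = 0.5*g*t^2 = 0.5*9.81*0.056^2 = 0.0153821 m ≈ 1.538 cm

1.538 cm


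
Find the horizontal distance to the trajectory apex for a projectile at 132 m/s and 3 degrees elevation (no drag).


R = v0^2*sin(2*theta)/g = 132^2*sin(2*3°)/9.81 = 185.658 m
apex_dist = R/2 = 185.658/2 = 92.83 m

92.83 m


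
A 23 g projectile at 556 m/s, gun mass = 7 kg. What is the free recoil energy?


v_r = m_p*v_p/m_gun = 0.023*556/7 = 1.82686 m/s, E_r = 0.5*m_gun*v_r^2 = 0.5*7*1.82686^2 = 11.68 J

11.68 J


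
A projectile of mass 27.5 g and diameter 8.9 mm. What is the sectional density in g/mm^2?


SD = m/d^2 = 27.5/8.9^2 = 0.3472 g/mm^2

0.3472 g/mm^2


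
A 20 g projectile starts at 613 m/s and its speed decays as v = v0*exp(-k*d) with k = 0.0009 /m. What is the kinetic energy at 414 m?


v = v0*exp(-k*d) = 613*exp(-0.0009*414) = 422.321 m/s
E = 0.5*m*v^2 = 0.5*0.02*422.321^2 = 1784 J

1784 J


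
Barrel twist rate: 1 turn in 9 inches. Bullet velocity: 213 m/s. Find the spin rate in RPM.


twist_m = 9*0.0254 = 0.2286 m
spin = v/twist = 213/0.2286 = 931.7585 rev/s
RPM = spin*60 = 931.7585*60 ≈ 55906 RPM

55906 RPM


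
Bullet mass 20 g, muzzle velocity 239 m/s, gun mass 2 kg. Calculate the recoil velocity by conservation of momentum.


v_recoil = m_p * v_p / m_gun = 0.02 * 239 / 2 = 2.39 m/s

2.39 m/s


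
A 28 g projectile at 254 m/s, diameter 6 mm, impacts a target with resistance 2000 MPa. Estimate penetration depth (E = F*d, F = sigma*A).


A = pi*(d/2)^2 = pi*(6/2)^2 = 28.2743 mm^2
E = 0.5*m*v^2 = 0.5*0.028*254^2 = 903.224 J
depth = E/(sigma*A) = 903.224 J / (2000 MPa * 28.2743 mm^2) = 903.224/(2000 * 28.2743) m = 0.0159725 m ≈ 15.97 mm

15.97 mm


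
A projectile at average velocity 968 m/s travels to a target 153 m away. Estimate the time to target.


t = d/v = 153/968 = 0.1581 s

0.1581 s


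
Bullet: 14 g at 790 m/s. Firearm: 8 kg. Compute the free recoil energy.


v_r = m_p*v_p/m_gun = 0.014*790/8 = 1.3825 m/s, E_r = 0.5*m_gun*v_r^2 = 0.5*8*1.3825^2 = 7.645 J

7.645 J


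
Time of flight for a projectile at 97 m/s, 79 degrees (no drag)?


T = 2*v0*sin(theta)/g = 2*97*sin(79°)/9.81 = 19.41 s

19.41 s


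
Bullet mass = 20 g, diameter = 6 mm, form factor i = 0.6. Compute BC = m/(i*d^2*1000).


BC = m/(i*d^2*1000) = 20/(0.6 * 6^2 * 1000) = 0.0009259

0.0009259


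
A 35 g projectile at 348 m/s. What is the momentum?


p = m*v = 0.035*348 = 12.18 kg·m/s

12.18 kg·m/s


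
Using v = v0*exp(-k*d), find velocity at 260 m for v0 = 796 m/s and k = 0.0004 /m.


v = v0*exp(-k*d) = 796*exp(-0.0004*260) = 717.4 m/s

717.4 m/s


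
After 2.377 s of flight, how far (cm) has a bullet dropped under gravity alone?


drop = 0.5*g*t^2 = 0.5*9.81*2.377^2 = 27.7139 m ≈ 2771 cm

2771 cm


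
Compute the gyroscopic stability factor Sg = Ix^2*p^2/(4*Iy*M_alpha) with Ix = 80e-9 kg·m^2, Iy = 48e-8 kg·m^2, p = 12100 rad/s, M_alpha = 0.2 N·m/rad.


Sg = Ix^2 * p^2 / (4 * Iy * M_alpha) = (80e-9)^2 * 12100^2 / (4 * 48e-8 * 0.2) = 2.44

2.44


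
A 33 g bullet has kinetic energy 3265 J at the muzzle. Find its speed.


v = sqrt(2*E/m) = sqrt(2*3265/0.033) = 444.8 m/s

444.8 m/s


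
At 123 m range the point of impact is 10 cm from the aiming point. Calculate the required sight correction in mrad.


1 mrad subtends 1 cm per 10 m of range, so adj = error_cm / (dist_m / 10) = 10 / (123/10) = 0.813 mrad

0.813 mrad


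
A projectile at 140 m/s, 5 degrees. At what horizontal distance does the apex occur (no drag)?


R = v0^2*sin(2*theta)/g = 140^2*sin(2*5°)/9.81 = 346.942 m
apex_dist = R/2 = 346.942/2 = 173.5 m

173.5 m


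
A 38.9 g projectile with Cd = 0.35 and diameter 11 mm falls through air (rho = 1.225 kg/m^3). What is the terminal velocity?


A = pi*(d/2)^2 = pi*(11/2000)^2 = 9.50332e-05 m^2
vt = sqrt(2mg/(Cd*rho*A)) = sqrt(2*0.0389*9.81/(0.35 * 1.225 * 9.50332e-05)) = 136.9 m/s

136.9 m/s


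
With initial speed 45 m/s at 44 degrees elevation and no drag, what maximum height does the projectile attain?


H = (v0*sin(theta))^2 / (2g) = (45*sin(44°))^2 / (2*9.81) = 49.8 m

49.8 m
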